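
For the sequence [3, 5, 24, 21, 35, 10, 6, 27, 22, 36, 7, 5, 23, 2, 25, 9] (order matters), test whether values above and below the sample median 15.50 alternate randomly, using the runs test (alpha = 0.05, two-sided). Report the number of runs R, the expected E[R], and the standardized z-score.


Step 1: Compute median = 15.50; label A = above, B = below.
Labels in order: BBAAABBAAABBABAB  (n_A = 8, n_B = 8)
Step 2: Count runs R = 9.
Step 3: Under H0 (random ordering), E[R] = 2*n_A*n_B/(n_A+n_B) + 1 = 2*8*8/16 + 1 = 9.0000.
        Var[R] = 2*n_A*n_B*(2*n_A*n_B - n_A - n_B) / ((n_A+n_B)^2 * (n_A+n_B-1)) = 14336/3840 = 3.7333.
        SD[R] = 1.9322.
Step 4: R = E[R], so z = 0 with no continuity correction.
Step 5: Two-sided p-value via normal approximation = 2*(1 - Phi(|z|)) = 1.000000.
Step 6: alpha = 0.05. fail to reject H0.

R = 9, z = 0.0000, p = 1.000000, fail to reject H0.


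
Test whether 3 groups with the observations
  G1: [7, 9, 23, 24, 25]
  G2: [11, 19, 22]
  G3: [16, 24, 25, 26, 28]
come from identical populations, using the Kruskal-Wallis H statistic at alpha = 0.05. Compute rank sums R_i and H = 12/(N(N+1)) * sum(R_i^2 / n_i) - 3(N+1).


Step 1: Combine all N = 13 observations and assign midranks.
sorted (value, group, rank): (7,G1,1), (9,G1,2), (11,G2,3), (16,G3,4), (19,G2,5), (22,G2,6), (23,G1,7), (24,G1,8.5), (24,G3,8.5), (25,G1,10.5), (25,G3,10.5), (26,G3,12), (28,G3,13)
Step 2: Sum ranks within each group.
R_1 = 29 (n_1 = 5)
R_2 = 14 (n_2 = 3)
R_3 = 48 (n_3 = 5)
Step 3: H = 12/(N(N+1)) * sum(R_i^2/n_i) - 3(N+1)
     = 12/(13*14) * (29^2/5 + 14^2/3 + 48^2/5) - 3*14
     = 0.065934 * 694.333 - 42
     = 3.780220.
Step 4: Ties present; correction factor C = 1 - 12/(13^3 - 13) = 0.994505. Corrected H = 3.780220 / 0.994505 = 3.801105.
Step 5: Under H0, H ~ chi^2(2); p-value = 0.149486.
Step 6: alpha = 0.05. fail to reject H0.

H = 3.8011, df = 2, p = 0.149486, fail to reject H0.


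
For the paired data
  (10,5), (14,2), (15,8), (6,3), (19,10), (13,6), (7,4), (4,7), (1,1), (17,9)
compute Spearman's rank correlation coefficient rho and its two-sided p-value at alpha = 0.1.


Step 1: Rank x and y separately (midranks; no ties here).
rank(x): 10->5, 14->7, 15->8, 6->3, 19->10, 13->6, 7->4, 4->2, 1->1, 17->9
rank(y): 5->5, 2->2, 8->8, 3->3, 10->10, 6->6, 4->4, 7->7, 1->1, 9->9
Step 2: d_i = R_x(i) - R_y(i); compute d_i^2.
  (5-5)^2=0, (7-2)^2=25, (8-8)^2=0, (3-3)^2=0, (10-10)^2=0, (6-6)^2=0, (4-4)^2=0, (2-7)^2=25, (1-1)^2=0, (9-9)^2=0
sum(d^2) = 50.
Step 3: rho = 1 - 6*50 / (10*(10^2 - 1)) = 1 - 300/990 = 0.696970.
Step 4: Under H0, t = rho * sqrt((n-2)/(1-rho^2)) = 2.7490 ~ t(8).
Step 5: Two-sided p-value from the t-distribution with 8 df = 0.025097.
Step 6: alpha = 0.1. reject H0.

rho = 0.6970, p = 0.025097, reject H0 at alpha = 0.1.


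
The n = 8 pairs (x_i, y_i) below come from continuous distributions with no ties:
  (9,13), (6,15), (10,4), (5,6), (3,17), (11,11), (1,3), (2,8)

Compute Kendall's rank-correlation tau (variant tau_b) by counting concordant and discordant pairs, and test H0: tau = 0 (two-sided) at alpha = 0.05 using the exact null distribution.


Step 1: Enumerate the 28 unordered pairs (i,j) with i<j and classify each by sign(x_j-x_i) * sign(y_j-y_i).
  (1,2):dx=-3,dy=+2->D; (1,3):dx=+1,dy=-9->D; (1,4):dx=-4,dy=-7->C; (1,5):dx=-6,dy=+4->D
  (1,6):dx=+2,dy=-2->D; (1,7):dx=-8,dy=-10->C; (1,8):dx=-7,dy=-5->C; (2,3):dx=+4,dy=-11->D
  (2,4):dx=-1,dy=-9->C; (2,5):dx=-3,dy=+2->D; (2,6):dx=+5,dy=-4->D; (2,7):dx=-5,dy=-12->C
  (2,8):dx=-4,dy=-7->C; (3,4):dx=-5,dy=+2->D; (3,5):dx=-7,dy=+13->D; (3,6):dx=+1,dy=+7->C
  (3,7):dx=-9,dy=-1->C; (3,8):dx=-8,dy=+4->D; (4,5):dx=-2,dy=+11->D; (4,6):dx=+6,dy=+5->C
  (4,7):dx=-4,dy=-3->C; (4,8):dx=-3,dy=+2->D; (5,6):dx=+8,dy=-6->D; (5,7):dx=-2,dy=-14->C
  (5,8):dx=-1,dy=-9->C; (6,7):dx=-10,dy=-8->C; (6,8):dx=-9,dy=-3->C; (7,8):dx=+1,dy=+5->C
Step 2: C = 15, D = 13, total pairs = 28.
Step 3: tau = (C - D)/(n(n-1)/2) = (15 - 13)/28 = 0.071429.
Step 4: Exact two-sided p-value (enumerate n! = 40320 permutations of y under H0): p = 0.904861.
Step 5: alpha = 0.05. fail to reject H0.

tau_b = 0.0714 (C=15, D=13), p = 0.904861, fail to reject H0.


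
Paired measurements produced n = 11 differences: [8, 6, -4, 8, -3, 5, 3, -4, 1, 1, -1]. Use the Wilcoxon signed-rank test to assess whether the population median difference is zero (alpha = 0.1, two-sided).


Step 1: Drop any zero differences (none here) and take |d_i|.
|d| = [8, 6, 4, 8, 3, 5, 3, 4, 1, 1, 1]
Step 2: Midrank |d_i| (ties get averaged ranks).
ranks: |8|->10.5, |6|->9, |4|->6.5, |8|->10.5, |3|->4.5, |5|->8, |3|->4.5, |4|->6.5, |1|->2, |1|->2, |1|->2
Step 3: Attach original signs; sum ranks with positive sign and with negative sign.
W+ = 10.5 + 9 + 10.5 + 8 + 4.5 + 2 + 2 = 46.5
W- = 6.5 + 4.5 + 6.5 + 2 = 19.5
(Check: W+ + W- = 66 should equal n(n+1)/2 = 66.)
Step 4: Test statistic W = min(W+, W-) = 19.5.
Step 5: Ties in |d|, so use the tie-corrected normal approximation.
        E[W] = n(n+1)/4 = 11*12/4 = 33.
        Tie groups: |d|=1 (t=3), |d|=3 (t=2), |d|=4 (t=2), |d|=8 (t=2); sum(t^3 - t) = 42.
        Var[W] = n(n+1)(2n+1)/24 - sum(t^3-t)/48 = 3036/24 - 42/48 = 125.625.
        z = (W - E[W]) / sqrt(Var[W]) = (19.5 - 33) / 11.2083 = -1.2045.
        Two-sided p = 2*Phi(z) = 0.228408.
Step 6: alpha = 0.1. fail to reject H0.

W+ = 46.5, W- = 19.5, W = min = 19.5, p = 0.228408, fail to reject H0.


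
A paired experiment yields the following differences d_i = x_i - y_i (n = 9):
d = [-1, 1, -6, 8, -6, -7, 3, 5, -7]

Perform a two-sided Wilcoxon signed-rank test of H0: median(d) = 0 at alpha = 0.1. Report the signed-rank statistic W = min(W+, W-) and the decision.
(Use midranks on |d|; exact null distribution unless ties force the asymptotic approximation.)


Step 1: Drop any zero differences (none here) and take |d_i|.
|d| = [1, 1, 6, 8, 6, 7, 3, 5, 7]
Step 2: Midrank |d_i| (ties get averaged ranks).
ranks: |1|->1.5, |1|->1.5, |6|->5.5, |8|->9, |6|->5.5, |7|->7.5, |3|->3, |5|->4, |7|->7.5
Step 3: Attach original signs; sum ranks with positive sign and with negative sign.
W+ = 1.5 + 9 + 3 + 4 = 17.5
W- = 1.5 + 5.5 + 5.5 + 7.5 + 7.5 = 27.5
(Check: W+ + W- = 45 should equal n(n+1)/2 = 45.)
Step 4: Test statistic W = min(W+, W-) = 17.5.
Step 5: Ties in |d|, so use the tie-corrected normal approximation.
        E[W] = n(n+1)/4 = 9*10/4 = 22.5.
        Tie groups: |d|=1 (t=2), |d|=6 (t=2), |d|=7 (t=2); sum(t^3 - t) = 18.
        Var[W] = n(n+1)(2n+1)/24 - sum(t^3-t)/48 = 1710/24 - 18/48 = 70.875.
        z = (W - E[W]) / sqrt(Var[W]) = (17.5 - 22.5) / 8.4187 = -0.5939.
        Two-sided p = 2*Phi(z) = 0.552570.
Step 6: alpha = 0.1. fail to reject H0.

W+ = 17.5, W- = 27.5, W = min = 17.5, p = 0.552570, fail to reject H0.


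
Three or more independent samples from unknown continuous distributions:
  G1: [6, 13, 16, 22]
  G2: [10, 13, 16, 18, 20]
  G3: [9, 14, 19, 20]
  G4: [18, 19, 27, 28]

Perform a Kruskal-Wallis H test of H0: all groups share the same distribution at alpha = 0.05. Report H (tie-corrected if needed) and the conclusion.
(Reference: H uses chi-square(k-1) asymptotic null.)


Step 1: Combine all N = 17 observations and assign midranks.
sorted (value, group, rank): (6,G1,1), (9,G3,2), (10,G2,3), (13,G1,4.5), (13,G2,4.5), (14,G3,6), (16,G1,7.5), (16,G2,7.5), (18,G2,9.5), (18,G4,9.5), (19,G3,11.5), (19,G4,11.5), (20,G2,13.5), (20,G3,13.5), (22,G1,15), (27,G4,16), (28,G4,17)
Step 2: Sum ranks within each group.
R_1 = 28 (n_1 = 4)
R_2 = 38 (n_2 = 5)
R_3 = 33 (n_3 = 4)
R_4 = 54 (n_4 = 4)
Step 3: H = 12/(N(N+1)) * sum(R_i^2/n_i) - 3(N+1)
     = 12/(17*18) * (28^2/4 + 38^2/5 + 33^2/4 + 54^2/4) - 3*18
     = 0.039216 * 1486.05 - 54
     = 4.276471.
Step 4: Ties present; correction factor C = 1 - 30/(17^3 - 17) = 0.993873. Corrected H = 4.276471 / 0.993873 = 4.302836.
Step 5: Under H0, H ~ chi^2(3); p-value = 0.230566.
Step 6: alpha = 0.05. fail to reject H0.

H = 4.3028, df = 3, p = 0.230566, fail to reject H0.


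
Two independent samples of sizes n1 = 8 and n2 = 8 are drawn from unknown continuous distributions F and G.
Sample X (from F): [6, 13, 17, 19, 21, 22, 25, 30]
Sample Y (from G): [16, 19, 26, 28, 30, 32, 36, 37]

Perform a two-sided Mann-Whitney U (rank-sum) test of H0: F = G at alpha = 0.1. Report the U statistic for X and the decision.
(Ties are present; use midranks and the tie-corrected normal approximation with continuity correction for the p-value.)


Step 1: Combine and sort all 16 observations; assign midranks.
sorted (value, group): (6,X), (13,X), (16,Y), (17,X), (19,X), (19,Y), (21,X), (22,X), (25,X), (26,Y), (28,Y), (30,X), (30,Y), (32,Y), (36,Y), (37,Y)
ranks: 6->1, 13->2, 16->3, 17->4, 19->5.5, 19->5.5, 21->7, 22->8, 25->9, 26->10, 28->11, 30->12.5, 30->12.5, 32->14, 36->15, 37->16
Step 2: Rank sum for X: R1 = 1 + 2 + 4 + 5.5 + 7 + 8 + 9 + 12.5 = 49.
Step 3: U_X = R1 - n1(n1+1)/2 = 49 - 8*9/2 = 49 - 36 = 13.
       U_Y = n1*n2 - U_X = 64 - 13 = 51.
Step 4: Ties are present, so use the tie-corrected normal approximation (with continuity correction) for the p-value.
Step 5: p-value = 0.051685; compare to alpha = 0.1. reject H0.

U_X = 13, p = 0.051685, reject H0 at alpha = 0.1.


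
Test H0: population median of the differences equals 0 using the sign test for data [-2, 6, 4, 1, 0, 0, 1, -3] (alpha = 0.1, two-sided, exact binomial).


Step 1: Discard zero differences. Original n = 8; n_eff = number of nonzero differences = 6.
Nonzero differences (with sign): -2, +6, +4, +1, +1, -3
Step 2: Count signs: positive = 4, negative = 2.
Step 3: Under H0: P(positive) = 0.5, so the number of positives S ~ Bin(6, 0.5).
Step 4: Two-sided exact p-value = sum of Bin(6,0.5) probabilities at or below the observed probability = 0.687500.
Step 5: alpha = 0.1. fail to reject H0.

n_eff = 6, pos = 4, neg = 2, p = 0.687500, fail to reject H0.


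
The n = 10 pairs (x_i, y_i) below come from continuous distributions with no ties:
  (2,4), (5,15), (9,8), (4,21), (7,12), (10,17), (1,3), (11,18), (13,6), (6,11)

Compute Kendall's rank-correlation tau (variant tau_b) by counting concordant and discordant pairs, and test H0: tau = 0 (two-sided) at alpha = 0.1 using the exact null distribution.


Step 1: Enumerate the 45 unordered pairs (i,j) with i<j and classify each by sign(x_j-x_i) * sign(y_j-y_i).
  (1,2):dx=+3,dy=+11->C; (1,3):dx=+7,dy=+4->C; (1,4):dx=+2,dy=+17->C; (1,5):dx=+5,dy=+8->C
  (1,6):dx=+8,dy=+13->C; (1,7):dx=-1,dy=-1->C; (1,8):dx=+9,dy=+14->C; (1,9):dx=+11,dy=+2->C
  (1,10):dx=+4,dy=+7->C; (2,3):dx=+4,dy=-7->D; (2,4):dx=-1,dy=+6->D; (2,5):dx=+2,dy=-3->D
  (2,6):dx=+5,dy=+2->C; (2,7):dx=-4,dy=-12->C; (2,8):dx=+6,dy=+3->C; (2,9):dx=+8,dy=-9->D
  (2,10):dx=+1,dy=-4->D; (3,4):dx=-5,dy=+13->D; (3,5):dx=-2,dy=+4->D; (3,6):dx=+1,dy=+9->C
  (3,7):dx=-8,dy=-5->C; (3,8):dx=+2,dy=+10->C; (3,9):dx=+4,dy=-2->D; (3,10):dx=-3,dy=+3->D
  (4,5):dx=+3,dy=-9->D; (4,6):dx=+6,dy=-4->D; (4,7):dx=-3,dy=-18->C; (4,8):dx=+7,dy=-3->D
  (4,9):dx=+9,dy=-15->D; (4,10):dx=+2,dy=-10->D; (5,6):dx=+3,dy=+5->C; (5,7):dx=-6,dy=-9->C
  (5,8):dx=+4,dy=+6->C; (5,9):dx=+6,dy=-6->D; (5,10):dx=-1,dy=-1->C; (6,7):dx=-9,dy=-14->C
  (6,8):dx=+1,dy=+1->C; (6,9):dx=+3,dy=-11->D; (6,10):dx=-4,dy=-6->C; (7,8):dx=+10,dy=+15->C
  (7,9):dx=+12,dy=+3->C; (7,10):dx=+5,dy=+8->C; (8,9):dx=+2,dy=-12->D; (8,10):dx=-5,dy=-7->C
  (9,10):dx=-7,dy=+5->D
Step 2: C = 27, D = 18, total pairs = 45.
Step 3: tau = (C - D)/(n(n-1)/2) = (27 - 18)/45 = 0.200000.
Step 4: Exact two-sided p-value (enumerate n! = 3628800 permutations of y under H0): p = 0.484313.
Step 5: alpha = 0.1. fail to reject H0.

tau_b = 0.2000 (C=27, D=18), p = 0.484313, fail to reject H0.


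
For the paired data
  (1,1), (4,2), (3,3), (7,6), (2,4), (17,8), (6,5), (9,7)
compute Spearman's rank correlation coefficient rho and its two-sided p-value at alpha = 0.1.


Step 1: Rank x and y separately (midranks; no ties here).
rank(x): 1->1, 4->4, 3->3, 7->6, 2->2, 17->8, 6->5, 9->7
rank(y): 1->1, 2->2, 3->3, 6->6, 4->4, 8->8, 5->5, 7->7
Step 2: d_i = R_x(i) - R_y(i); compute d_i^2.
  (1-1)^2=0, (4-2)^2=4, (3-3)^2=0, (6-6)^2=0, (2-4)^2=4, (8-8)^2=0, (5-5)^2=0, (7-7)^2=0
sum(d^2) = 8.
Step 3: rho = 1 - 6*8 / (8*(8^2 - 1)) = 1 - 48/504 = 0.904762.
Step 4: Under H0, t = rho * sqrt((n-2)/(1-rho^2)) = 5.2034 ~ t(6).
Step 5: Two-sided p-value from the t-distribution with 6 df = 0.002008.
Step 6: alpha = 0.1. reject H0.

rho = 0.9048, p = 0.002008, reject H0 at alpha = 0.1.


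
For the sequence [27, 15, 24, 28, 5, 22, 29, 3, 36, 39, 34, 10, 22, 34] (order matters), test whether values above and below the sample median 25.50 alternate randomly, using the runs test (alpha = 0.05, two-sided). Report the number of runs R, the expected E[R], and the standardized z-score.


Step 1: Compute median = 25.50; label A = above, B = below.
Labels in order: ABBABBABAAABBA  (n_A = 7, n_B = 7)
Step 2: Count runs R = 9.
Step 3: Under H0 (random ordering), E[R] = 2*n_A*n_B/(n_A+n_B) + 1 = 2*7*7/14 + 1 = 8.0000.
        Var[R] = 2*n_A*n_B*(2*n_A*n_B - n_A - n_B) / ((n_A+n_B)^2 * (n_A+n_B-1)) = 8232/2548 = 3.2308.
        SD[R] = 1.7974.
Step 4: Continuity-corrected z = (R - 0.5 - E[R]) / SD[R] = (9 - 0.5 - 8.0000) / 1.7974 = 0.2782.
Step 5: Two-sided p-value via normal approximation = 2*(1 - Phi(|z|)) = 0.780879.
Step 6: alpha = 0.05. fail to reject H0.

R = 9, z = 0.2782, p = 0.780879, fail to reject H0.


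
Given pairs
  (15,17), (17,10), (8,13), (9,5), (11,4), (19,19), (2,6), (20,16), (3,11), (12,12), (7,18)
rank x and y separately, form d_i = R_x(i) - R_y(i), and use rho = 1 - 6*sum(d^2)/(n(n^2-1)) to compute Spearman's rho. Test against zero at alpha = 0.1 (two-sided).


Step 1: Rank x and y separately (midranks; no ties here).
rank(x): 15->8, 17->9, 8->4, 9->5, 11->6, 19->10, 2->1, 20->11, 3->2, 12->7, 7->3
rank(y): 17->9, 10->4, 13->7, 5->2, 4->1, 19->11, 6->3, 16->8, 11->5, 12->6, 18->10
Step 2: d_i = R_x(i) - R_y(i); compute d_i^2.
  (8-9)^2=1, (9-4)^2=25, (4-7)^2=9, (5-2)^2=9, (6-1)^2=25, (10-11)^2=1, (1-3)^2=4, (11-8)^2=9, (2-5)^2=9, (7-6)^2=1, (3-10)^2=49
sum(d^2) = 142.
Step 3: rho = 1 - 6*142 / (11*(11^2 - 1)) = 1 - 852/1320 = 0.354545.
Step 4: Under H0, t = rho * sqrt((n-2)/(1-rho^2)) = 1.1375 ~ t(9).
Step 5: Two-sided p-value from the t-distribution with 9 df = 0.284693.
Step 6: alpha = 0.1. fail to reject H0.

rho = 0.3545, p = 0.284693, fail to reject H0 at alpha = 0.1.


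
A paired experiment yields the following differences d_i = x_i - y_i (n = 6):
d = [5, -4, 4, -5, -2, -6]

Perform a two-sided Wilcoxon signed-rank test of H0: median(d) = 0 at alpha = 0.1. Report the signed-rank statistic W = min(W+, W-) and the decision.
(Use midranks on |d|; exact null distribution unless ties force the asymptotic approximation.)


Step 1: Drop any zero differences (none here) and take |d_i|.
|d| = [5, 4, 4, 5, 2, 6]
Step 2: Midrank |d_i| (ties get averaged ranks).
ranks: |5|->4.5, |4|->2.5, |4|->2.5, |5|->4.5, |2|->1, |6|->6
Step 3: Attach original signs; sum ranks with positive sign and with negative sign.
W+ = 4.5 + 2.5 = 7
W- = 2.5 + 4.5 + 1 + 6 = 14
(Check: W+ + W- = 21 should equal n(n+1)/2 = 21.)
Step 4: Test statistic W = min(W+, W-) = 7.
Step 5: Ties in |d|, so use the tie-corrected normal approximation.
        E[W] = n(n+1)/4 = 6*7/4 = 10.5.
        Tie groups: |d|=4 (t=2), |d|=5 (t=2); sum(t^3 - t) = 12.
        Var[W] = n(n+1)(2n+1)/24 - sum(t^3-t)/48 = 546/24 - 12/48 = 22.5.
        z = (W - E[W]) / sqrt(Var[W]) = (7 - 10.5) / 4.7434 = -0.7379.
        Two-sided p = 2*Phi(z) = 0.460597.
Step 6: alpha = 0.1. fail to reject H0.

W+ = 7, W- = 14, W = min = 7, p = 0.460597, fail to reject H0.


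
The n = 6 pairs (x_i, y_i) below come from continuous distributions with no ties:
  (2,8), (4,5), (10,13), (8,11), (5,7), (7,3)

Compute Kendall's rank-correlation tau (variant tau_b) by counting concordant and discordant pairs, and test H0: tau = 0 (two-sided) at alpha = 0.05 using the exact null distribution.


Step 1: Enumerate the 15 unordered pairs (i,j) with i<j and classify each by sign(x_j-x_i) * sign(y_j-y_i).
  (1,2):dx=+2,dy=-3->D; (1,3):dx=+8,dy=+5->C; (1,4):dx=+6,dy=+3->C; (1,5):dx=+3,dy=-1->D
  (1,6):dx=+5,dy=-5->D; (2,3):dx=+6,dy=+8->C; (2,4):dx=+4,dy=+6->C; (2,5):dx=+1,dy=+2->C
  (2,6):dx=+3,dy=-2->D; (3,4):dx=-2,dy=-2->C; (3,5):dx=-5,dy=-6->C; (3,6):dx=-3,dy=-10->C
  (4,5):dx=-3,dy=-4->C; (4,6):dx=-1,dy=-8->C; (5,6):dx=+2,dy=-4->D
Step 2: C = 10, D = 5, total pairs = 15.
Step 3: tau = (C - D)/(n(n-1)/2) = (10 - 5)/15 = 0.333333.
Step 4: Exact two-sided p-value (enumerate n! = 720 permutations of y under H0): p = 0.469444.
Step 5: alpha = 0.05. fail to reject H0.

tau_b = 0.3333 (C=10, D=5), p = 0.469444, fail to reject H0.


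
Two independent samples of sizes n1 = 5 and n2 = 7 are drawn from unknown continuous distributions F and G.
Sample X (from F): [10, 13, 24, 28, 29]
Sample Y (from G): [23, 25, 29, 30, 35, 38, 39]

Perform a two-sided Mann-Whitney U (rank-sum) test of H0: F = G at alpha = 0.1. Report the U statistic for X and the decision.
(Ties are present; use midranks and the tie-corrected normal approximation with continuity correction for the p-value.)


Step 1: Combine and sort all 12 observations; assign midranks.
sorted (value, group): (10,X), (13,X), (23,Y), (24,X), (25,Y), (28,X), (29,X), (29,Y), (30,Y), (35,Y), (38,Y), (39,Y)
ranks: 10->1, 13->2, 23->3, 24->4, 25->5, 28->6, 29->7.5, 29->7.5, 30->9, 35->10, 38->11, 39->12
Step 2: Rank sum for X: R1 = 1 + 2 + 4 + 6 + 7.5 = 20.5.
Step 3: U_X = R1 - n1(n1+1)/2 = 20.5 - 5*6/2 = 20.5 - 15 = 5.5.
       U_Y = n1*n2 - U_X = 35 - 5.5 = 29.5.
Step 4: Ties are present, so use the tie-corrected normal approximation (with continuity correction) for the p-value.
Step 5: p-value = 0.061363; compare to alpha = 0.1. reject H0.

U_X = 5.5, p = 0.061363, reject H0 at alpha = 0.1.


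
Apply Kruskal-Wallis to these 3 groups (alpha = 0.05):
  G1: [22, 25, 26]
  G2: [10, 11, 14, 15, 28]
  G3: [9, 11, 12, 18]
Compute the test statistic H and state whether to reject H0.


Step 1: Combine all N = 12 observations and assign midranks.
sorted (value, group, rank): (9,G3,1), (10,G2,2), (11,G2,3.5), (11,G3,3.5), (12,G3,5), (14,G2,6), (15,G2,7), (18,G3,8), (22,G1,9), (25,G1,10), (26,G1,11), (28,G2,12)
Step 2: Sum ranks within each group.
R_1 = 30 (n_1 = 3)
R_2 = 30.5 (n_2 = 5)
R_3 = 17.5 (n_3 = 4)
Step 3: H = 12/(N(N+1)) * sum(R_i^2/n_i) - 3(N+1)
     = 12/(12*13) * (30^2/3 + 30.5^2/5 + 17.5^2/4) - 3*13
     = 0.076923 * 562.612 - 39
     = 4.277885.
Step 4: Ties present; correction factor C = 1 - 6/(12^3 - 12) = 0.996503. Corrected H = 4.277885 / 0.996503 = 4.292895.
Step 5: Under H0, H ~ chi^2(2); p-value = 0.116899.
Step 6: alpha = 0.05. fail to reject H0.

H = 4.2929, df = 2, p = 0.116899, fail to reject H0.


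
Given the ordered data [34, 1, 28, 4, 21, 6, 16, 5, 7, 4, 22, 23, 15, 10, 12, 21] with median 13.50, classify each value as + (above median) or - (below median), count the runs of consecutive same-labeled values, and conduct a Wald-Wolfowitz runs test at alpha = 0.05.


Step 1: Compute median = 13.50; label A = above, B = below.
Labels in order: ABABABABBBAAABBA  (n_A = 8, n_B = 8)
Step 2: Count runs R = 11.
Step 3: Under H0 (random ordering), E[R] = 2*n_A*n_B/(n_A+n_B) + 1 = 2*8*8/16 + 1 = 9.0000.
        Var[R] = 2*n_A*n_B*(2*n_A*n_B - n_A - n_B) / ((n_A+n_B)^2 * (n_A+n_B-1)) = 14336/3840 = 3.7333.
        SD[R] = 1.9322.
Step 4: Continuity-corrected z = (R - 0.5 - E[R]) / SD[R] = (11 - 0.5 - 9.0000) / 1.9322 = 0.7763.
Step 5: Two-sided p-value via normal approximation = 2*(1 - Phi(|z|)) = 0.437558.
Step 6: alpha = 0.05. fail to reject H0.

R = 11, z = 0.7763, p = 0.437558, fail to reject H0.


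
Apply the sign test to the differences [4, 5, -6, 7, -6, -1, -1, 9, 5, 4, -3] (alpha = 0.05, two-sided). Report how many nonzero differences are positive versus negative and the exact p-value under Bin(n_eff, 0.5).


Step 1: Discard zero differences. Original n = 11; n_eff = number of nonzero differences = 11.
Nonzero differences (with sign): +4, +5, -6, +7, -6, -1, -1, +9, +5, +4, -3
Step 2: Count signs: positive = 6, negative = 5.
Step 3: Under H0: P(positive) = 0.5, so the number of positives S ~ Bin(11, 0.5).
Step 4: Two-sided exact p-value = sum of Bin(11,0.5) probabilities at or below the observed probability = 1.000000.
Step 5: alpha = 0.05. fail to reject H0.

n_eff = 11, pos = 6, neg = 5, p = 1.000000, fail to reject H0.


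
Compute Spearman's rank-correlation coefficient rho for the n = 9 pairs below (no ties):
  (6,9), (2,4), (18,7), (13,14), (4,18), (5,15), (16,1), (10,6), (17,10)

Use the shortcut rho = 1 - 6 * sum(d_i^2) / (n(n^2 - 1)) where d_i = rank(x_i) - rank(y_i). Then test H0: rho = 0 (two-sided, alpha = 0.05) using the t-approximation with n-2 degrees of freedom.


Step 1: Rank x and y separately (midranks; no ties here).
rank(x): 6->4, 2->1, 18->9, 13->6, 4->2, 5->3, 16->7, 10->5, 17->8
rank(y): 9->5, 4->2, 7->4, 14->7, 18->9, 15->8, 1->1, 6->3, 10->6
Step 2: d_i = R_x(i) - R_y(i); compute d_i^2.
  (4-5)^2=1, (1-2)^2=1, (9-4)^2=25, (6-7)^2=1, (2-9)^2=49, (3-8)^2=25, (7-1)^2=36, (5-3)^2=4, (8-6)^2=4
sum(d^2) = 146.
Step 3: rho = 1 - 6*146 / (9*(9^2 - 1)) = 1 - 876/720 = -0.216667.
Step 4: Under H0, t = rho * sqrt((n-2)/(1-rho^2)) = -0.5872 ~ t(7).
Step 5: Two-sided p-value from the t-distribution with 7 df = 0.575515.
Step 6: alpha = 0.05. fail to reject H0.

rho = -0.2167, p = 0.575515, fail to reject H0 at alpha = 0.05.


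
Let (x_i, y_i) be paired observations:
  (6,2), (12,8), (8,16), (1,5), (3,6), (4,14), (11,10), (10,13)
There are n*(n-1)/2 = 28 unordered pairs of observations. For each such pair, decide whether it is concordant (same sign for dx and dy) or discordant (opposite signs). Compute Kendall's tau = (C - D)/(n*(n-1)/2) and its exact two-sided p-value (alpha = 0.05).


Step 1: Enumerate the 28 unordered pairs (i,j) with i<j and classify each by sign(x_j-x_i) * sign(y_j-y_i).
  (1,2):dx=+6,dy=+6->C; (1,3):dx=+2,dy=+14->C; (1,4):dx=-5,dy=+3->D; (1,5):dx=-3,dy=+4->D
  (1,6):dx=-2,dy=+12->D; (1,7):dx=+5,dy=+8->C; (1,8):dx=+4,dy=+11->C; (2,3):dx=-4,dy=+8->D
  (2,4):dx=-11,dy=-3->C; (2,5):dx=-9,dy=-2->C; (2,6):dx=-8,dy=+6->D; (2,7):dx=-1,dy=+2->D
  (2,8):dx=-2,dy=+5->D; (3,4):dx=-7,dy=-11->C; (3,5):dx=-5,dy=-10->C; (3,6):dx=-4,dy=-2->C
  (3,7):dx=+3,dy=-6->D; (3,8):dx=+2,dy=-3->D; (4,5):dx=+2,dy=+1->C; (4,6):dx=+3,dy=+9->C
  (4,7):dx=+10,dy=+5->C; (4,8):dx=+9,dy=+8->C; (5,6):dx=+1,dy=+8->C; (5,7):dx=+8,dy=+4->C
  (5,8):dx=+7,dy=+7->C; (6,7):dx=+7,dy=-4->D; (6,8):dx=+6,dy=-1->D; (7,8):dx=-1,dy=+3->D
Step 2: C = 16, D = 12, total pairs = 28.
Step 3: tau = (C - D)/(n(n-1)/2) = (16 - 12)/28 = 0.142857.
Step 4: Exact two-sided p-value (enumerate n! = 40320 permutations of y under H0): p = 0.719544.
Step 5: alpha = 0.05. fail to reject H0.

tau_b = 0.1429 (C=16, D=12), p = 0.719544, fail to reject H0.


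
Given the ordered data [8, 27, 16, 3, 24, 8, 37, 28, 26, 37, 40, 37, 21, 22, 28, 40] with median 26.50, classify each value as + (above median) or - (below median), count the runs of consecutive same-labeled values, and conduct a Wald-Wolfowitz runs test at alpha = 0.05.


Step 1: Compute median = 26.50; label A = above, B = below.
Labels in order: BABBBBAABAAABBAA  (n_A = 8, n_B = 8)
Step 2: Count runs R = 8.
Step 3: Under H0 (random ordering), E[R] = 2*n_A*n_B/(n_A+n_B) + 1 = 2*8*8/16 + 1 = 9.0000.
        Var[R] = 2*n_A*n_B*(2*n_A*n_B - n_A - n_B) / ((n_A+n_B)^2 * (n_A+n_B-1)) = 14336/3840 = 3.7333.
        SD[R] = 1.9322.
Step 4: Continuity-corrected z = (R + 0.5 - E[R]) / SD[R] = (8 + 0.5 - 9.0000) / 1.9322 = -0.2588.
Step 5: Two-sided p-value via normal approximation = 2*(1 - Phi(|z|)) = 0.795809.
Step 6: alpha = 0.05. fail to reject H0.

R = 8, z = -0.2588, p = 0.795809, fail to reject H0.


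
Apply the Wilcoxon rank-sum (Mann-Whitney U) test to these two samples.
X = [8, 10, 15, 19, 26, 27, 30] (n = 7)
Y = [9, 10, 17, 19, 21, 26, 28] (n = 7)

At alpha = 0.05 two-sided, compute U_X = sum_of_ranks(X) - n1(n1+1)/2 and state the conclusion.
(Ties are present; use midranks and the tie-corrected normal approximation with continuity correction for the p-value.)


Step 1: Combine and sort all 14 observations; assign midranks.
sorted (value, group): (8,X), (9,Y), (10,X), (10,Y), (15,X), (17,Y), (19,X), (19,Y), (21,Y), (26,X), (26,Y), (27,X), (28,Y), (30,X)
ranks: 8->1, 9->2, 10->3.5, 10->3.5, 15->5, 17->6, 19->7.5, 19->7.5, 21->9, 26->10.5, 26->10.5, 27->12, 28->13, 30->14
Step 2: Rank sum for X: R1 = 1 + 3.5 + 5 + 7.5 + 10.5 + 12 + 14 = 53.5.
Step 3: U_X = R1 - n1(n1+1)/2 = 53.5 - 7*8/2 = 53.5 - 28 = 25.5.
       U_Y = n1*n2 - U_X = 49 - 25.5 = 23.5.
Step 4: Ties are present, so use the tie-corrected normal approximation (with continuity correction) for the p-value.
Step 5: p-value = 0.948891; compare to alpha = 0.05. fail to reject H0.

U_X = 25.5, p = 0.948891, fail to reject H0 at alpha = 0.05.


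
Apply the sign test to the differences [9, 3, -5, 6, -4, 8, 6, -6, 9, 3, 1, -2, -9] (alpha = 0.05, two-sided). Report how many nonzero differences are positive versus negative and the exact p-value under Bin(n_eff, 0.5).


Step 1: Discard zero differences. Original n = 13; n_eff = number of nonzero differences = 13.
Nonzero differences (with sign): +9, +3, -5, +6, -4, +8, +6, -6, +9, +3, +1, -2, -9
Step 2: Count signs: positive = 8, negative = 5.
Step 3: Under H0: P(positive) = 0.5, so the number of positives S ~ Bin(13, 0.5).
Step 4: Two-sided exact p-value = sum of Bin(13,0.5) probabilities at or below the observed probability = 0.581055.
Step 5: alpha = 0.05. fail to reject H0.

n_eff = 13, pos = 8, neg = 5, p = 0.581055, fail to reject H0.


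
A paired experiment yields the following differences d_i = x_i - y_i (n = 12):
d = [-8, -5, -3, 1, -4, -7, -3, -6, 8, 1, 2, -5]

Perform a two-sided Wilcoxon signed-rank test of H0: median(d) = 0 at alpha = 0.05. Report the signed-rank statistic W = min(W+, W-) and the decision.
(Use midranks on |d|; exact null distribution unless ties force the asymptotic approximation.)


Step 1: Drop any zero differences (none here) and take |d_i|.
|d| = [8, 5, 3, 1, 4, 7, 3, 6, 8, 1, 2, 5]
Step 2: Midrank |d_i| (ties get averaged ranks).
ranks: |8|->11.5, |5|->7.5, |3|->4.5, |1|->1.5, |4|->6, |7|->10, |3|->4.5, |6|->9, |8|->11.5, |1|->1.5, |2|->3, |5|->7.5
Step 3: Attach original signs; sum ranks with positive sign and with negative sign.
W+ = 1.5 + 11.5 + 1.5 + 3 = 17.5
W- = 11.5 + 7.5 + 4.5 + 6 + 10 + 4.5 + 9 + 7.5 = 60.5
(Check: W+ + W- = 78 should equal n(n+1)/2 = 78.)
Step 4: Test statistic W = min(W+, W-) = 17.5.
Step 5: Ties in |d|, so use the tie-corrected normal approximation.
        E[W] = n(n+1)/4 = 12*13/4 = 39.
        Tie groups: |d|=1 (t=2), |d|=3 (t=2), |d|=5 (t=2), |d|=8 (t=2); sum(t^3 - t) = 24.
        Var[W] = n(n+1)(2n+1)/24 - sum(t^3-t)/48 = 3900/24 - 24/48 = 162.
        z = (W - E[W]) / sqrt(Var[W]) = (17.5 - 39) / 12.7279 = -1.6892.
        Two-sided p = 2*Phi(z) = 0.091181.
Step 6: alpha = 0.05. fail to reject H0.

W+ = 17.5, W- = 60.5, W = min = 17.5, p = 0.091181, fail to reject H0.


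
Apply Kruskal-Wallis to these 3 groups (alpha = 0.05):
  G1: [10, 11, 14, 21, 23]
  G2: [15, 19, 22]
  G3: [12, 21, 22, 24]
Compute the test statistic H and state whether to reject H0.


Step 1: Combine all N = 12 observations and assign midranks.
sorted (value, group, rank): (10,G1,1), (11,G1,2), (12,G3,3), (14,G1,4), (15,G2,5), (19,G2,6), (21,G1,7.5), (21,G3,7.5), (22,G2,9.5), (22,G3,9.5), (23,G1,11), (24,G3,12)
Step 2: Sum ranks within each group.
R_1 = 25.5 (n_1 = 5)
R_2 = 20.5 (n_2 = 3)
R_3 = 32 (n_3 = 4)
Step 3: H = 12/(N(N+1)) * sum(R_i^2/n_i) - 3(N+1)
     = 12/(12*13) * (25.5^2/5 + 20.5^2/3 + 32^2/4) - 3*13
     = 0.076923 * 526.133 - 39
     = 1.471795.
Step 4: Ties present; correction factor C = 1 - 12/(12^3 - 12) = 0.993007. Corrected H = 1.471795 / 0.993007 = 1.482160.
Step 5: Under H0, H ~ chi^2(2); p-value = 0.476599.
Step 6: alpha = 0.05. fail to reject H0.

H = 1.4822, df = 2, p = 0.476599, fail to reject H0.


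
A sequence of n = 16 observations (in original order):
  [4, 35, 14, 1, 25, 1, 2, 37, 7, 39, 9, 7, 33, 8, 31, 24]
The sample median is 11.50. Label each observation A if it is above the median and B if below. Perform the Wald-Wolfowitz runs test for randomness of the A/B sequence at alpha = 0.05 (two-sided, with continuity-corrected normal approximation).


Step 1: Compute median = 11.50; label A = above, B = below.
Labels in order: BAABABBABABBABAA  (n_A = 8, n_B = 8)
Step 2: Count runs R = 12.
Step 3: Under H0 (random ordering), E[R] = 2*n_A*n_B/(n_A+n_B) + 1 = 2*8*8/16 + 1 = 9.0000.
        Var[R] = 2*n_A*n_B*(2*n_A*n_B - n_A - n_B) / ((n_A+n_B)^2 * (n_A+n_B-1)) = 14336/3840 = 3.7333.
        SD[R] = 1.9322.
Step 4: Continuity-corrected z = (R - 0.5 - E[R]) / SD[R] = (12 - 0.5 - 9.0000) / 1.9322 = 1.2939.
Step 5: Two-sided p-value via normal approximation = 2*(1 - Phi(|z|)) = 0.195709.
Step 6: alpha = 0.05. fail to reject H0.

R = 12, z = 1.2939, p = 0.195709, fail to reject H0.


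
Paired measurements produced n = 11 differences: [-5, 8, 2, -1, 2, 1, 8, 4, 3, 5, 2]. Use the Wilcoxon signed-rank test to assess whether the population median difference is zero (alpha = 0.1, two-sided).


Step 1: Drop any zero differences (none here) and take |d_i|.
|d| = [5, 8, 2, 1, 2, 1, 8, 4, 3, 5, 2]
Step 2: Midrank |d_i| (ties get averaged ranks).
ranks: |5|->8.5, |8|->10.5, |2|->4, |1|->1.5, |2|->4, |1|->1.5, |8|->10.5, |4|->7, |3|->6, |5|->8.5, |2|->4
Step 3: Attach original signs; sum ranks with positive sign and with negative sign.
W+ = 10.5 + 4 + 4 + 1.5 + 10.5 + 7 + 6 + 8.5 + 4 = 56
W- = 8.5 + 1.5 = 10
(Check: W+ + W- = 66 should equal n(n+1)/2 = 66.)
Step 4: Test statistic W = min(W+, W-) = 10.
Step 5: Ties in |d|, so use the tie-corrected normal approximation.
        E[W] = n(n+1)/4 = 11*12/4 = 33.
        Tie groups: |d|=1 (t=2), |d|=2 (t=3), |d|=5 (t=2), |d|=8 (t=2); sum(t^3 - t) = 42.
        Var[W] = n(n+1)(2n+1)/24 - sum(t^3-t)/48 = 3036/24 - 42/48 = 125.625.
        z = (W - E[W]) / sqrt(Var[W]) = (10 - 33) / 11.2083 = -2.0521.
        Two-sided p = 2*Phi(z) = 0.040164.
Step 6: alpha = 0.1. reject H0.

W+ = 56, W- = 10, W = min = 10, p = 0.040164, reject H0.


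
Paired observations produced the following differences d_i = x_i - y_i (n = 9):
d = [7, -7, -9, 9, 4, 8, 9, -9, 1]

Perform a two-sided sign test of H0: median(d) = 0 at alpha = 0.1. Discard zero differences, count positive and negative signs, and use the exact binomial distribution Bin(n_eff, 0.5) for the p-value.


Step 1: Discard zero differences. Original n = 9; n_eff = number of nonzero differences = 9.
Nonzero differences (with sign): +7, -7, -9, +9, +4, +8, +9, -9, +1
Step 2: Count signs: positive = 6, negative = 3.
Step 3: Under H0: P(positive) = 0.5, so the number of positives S ~ Bin(9, 0.5).
Step 4: Two-sided exact p-value = sum of Bin(9,0.5) probabilities at or below the observed probability = 0.507812.
Step 5: alpha = 0.1. fail to reject H0.

n_eff = 9, pos = 6, neg = 3, p = 0.507812, fail to reject H0.


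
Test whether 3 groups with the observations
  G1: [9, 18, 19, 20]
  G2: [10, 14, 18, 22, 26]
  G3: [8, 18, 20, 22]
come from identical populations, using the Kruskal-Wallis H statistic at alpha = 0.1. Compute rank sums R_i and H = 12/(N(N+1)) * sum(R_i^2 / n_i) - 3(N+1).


Step 1: Combine all N = 13 observations and assign midranks.
sorted (value, group, rank): (8,G3,1), (9,G1,2), (10,G2,3), (14,G2,4), (18,G1,6), (18,G2,6), (18,G3,6), (19,G1,8), (20,G1,9.5), (20,G3,9.5), (22,G2,11.5), (22,G3,11.5), (26,G2,13)
Step 2: Sum ranks within each group.
R_1 = 25.5 (n_1 = 4)
R_2 = 37.5 (n_2 = 5)
R_3 = 28 (n_3 = 4)
Step 3: H = 12/(N(N+1)) * sum(R_i^2/n_i) - 3(N+1)
     = 12/(13*14) * (25.5^2/4 + 37.5^2/5 + 28^2/4) - 3*14
     = 0.065934 * 639.812 - 42
     = 0.185440.
Step 4: Ties present; correction factor C = 1 - 36/(13^3 - 13) = 0.983516. Corrected H = 0.185440 / 0.983516 = 0.188547.
Step 5: Under H0, H ~ chi^2(2); p-value = 0.910034.
Step 6: alpha = 0.1. fail to reject H0.

H = 0.1885, df = 2, p = 0.910034, fail to reject H0.


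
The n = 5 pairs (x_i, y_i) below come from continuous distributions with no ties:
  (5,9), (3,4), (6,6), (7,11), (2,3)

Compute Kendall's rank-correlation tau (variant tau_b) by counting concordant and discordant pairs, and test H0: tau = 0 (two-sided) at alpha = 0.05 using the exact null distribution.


Step 1: Enumerate the 10 unordered pairs (i,j) with i<j and classify each by sign(x_j-x_i) * sign(y_j-y_i).
  (1,2):dx=-2,dy=-5->C; (1,3):dx=+1,dy=-3->D; (1,4):dx=+2,dy=+2->C; (1,5):dx=-3,dy=-6->C
  (2,3):dx=+3,dy=+2->C; (2,4):dx=+4,dy=+7->C; (2,5):dx=-1,dy=-1->C; (3,4):dx=+1,dy=+5->C
  (3,5):dx=-4,dy=-3->C; (4,5):dx=-5,dy=-8->C
Step 2: C = 9, D = 1, total pairs = 10.
Step 3: tau = (C - D)/(n(n-1)/2) = (9 - 1)/10 = 0.800000.
Step 4: Exact two-sided p-value (enumerate n! = 120 permutations of y under H0): p = 0.083333.
Step 5: alpha = 0.05. fail to reject H0.

tau_b = 0.8000 (C=9, D=1), p = 0.083333, fail to reject H0.


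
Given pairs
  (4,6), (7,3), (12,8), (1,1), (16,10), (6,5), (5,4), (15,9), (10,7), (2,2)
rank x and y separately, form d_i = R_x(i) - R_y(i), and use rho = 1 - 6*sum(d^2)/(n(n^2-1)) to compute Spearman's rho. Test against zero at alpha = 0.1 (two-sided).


Step 1: Rank x and y separately (midranks; no ties here).
rank(x): 4->3, 7->6, 12->8, 1->1, 16->10, 6->5, 5->4, 15->9, 10->7, 2->2
rank(y): 6->6, 3->3, 8->8, 1->1, 10->10, 5->5, 4->4, 9->9, 7->7, 2->2
Step 2: d_i = R_x(i) - R_y(i); compute d_i^2.
  (3-6)^2=9, (6-3)^2=9, (8-8)^2=0, (1-1)^2=0, (10-10)^2=0, (5-5)^2=0, (4-4)^2=0, (9-9)^2=0, (7-7)^2=0, (2-2)^2=0
sum(d^2) = 18.
Step 3: rho = 1 - 6*18 / (10*(10^2 - 1)) = 1 - 108/990 = 0.890909.
Step 4: Under H0, t = rho * sqrt((n-2)/(1-rho^2)) = 5.5482 ~ t(8).
Step 5: Two-sided p-value from the t-distribution with 8 df = 0.000542.
Step 6: alpha = 0.1. reject H0.

rho = 0.8909, p = 0.000542, reject H0 at alpha = 0.1.


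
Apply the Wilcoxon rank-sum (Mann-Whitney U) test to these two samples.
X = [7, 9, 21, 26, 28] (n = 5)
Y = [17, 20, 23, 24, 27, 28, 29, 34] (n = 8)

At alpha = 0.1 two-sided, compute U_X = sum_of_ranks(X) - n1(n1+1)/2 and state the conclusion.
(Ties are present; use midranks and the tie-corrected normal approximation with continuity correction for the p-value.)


Step 1: Combine and sort all 13 observations; assign midranks.
sorted (value, group): (7,X), (9,X), (17,Y), (20,Y), (21,X), (23,Y), (24,Y), (26,X), (27,Y), (28,X), (28,Y), (29,Y), (34,Y)
ranks: 7->1, 9->2, 17->3, 20->4, 21->5, 23->6, 24->7, 26->8, 27->9, 28->10.5, 28->10.5, 29->12, 34->13
Step 2: Rank sum for X: R1 = 1 + 2 + 5 + 8 + 10.5 = 26.5.
Step 3: U_X = R1 - n1(n1+1)/2 = 26.5 - 5*6/2 = 26.5 - 15 = 11.5.
       U_Y = n1*n2 - U_X = 40 - 11.5 = 28.5.
Step 4: Ties are present, so use the tie-corrected normal approximation (with continuity correction) for the p-value.
Step 5: p-value = 0.240919; compare to alpha = 0.1. fail to reject H0.

U_X = 11.5, p = 0.240919, fail to reject H0 at alpha = 0.1.


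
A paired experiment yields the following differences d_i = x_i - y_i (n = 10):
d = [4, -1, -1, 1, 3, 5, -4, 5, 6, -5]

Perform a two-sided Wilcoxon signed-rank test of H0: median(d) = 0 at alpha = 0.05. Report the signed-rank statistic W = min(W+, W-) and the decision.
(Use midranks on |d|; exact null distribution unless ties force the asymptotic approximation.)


Step 1: Drop any zero differences (none here) and take |d_i|.
|d| = [4, 1, 1, 1, 3, 5, 4, 5, 6, 5]
Step 2: Midrank |d_i| (ties get averaged ranks).
ranks: |4|->5.5, |1|->2, |1|->2, |1|->2, |3|->4, |5|->8, |4|->5.5, |5|->8, |6|->10, |5|->8
Step 3: Attach original signs; sum ranks with positive sign and with negative sign.
W+ = 5.5 + 2 + 4 + 8 + 8 + 10 = 37.5
W- = 2 + 2 + 5.5 + 8 = 17.5
(Check: W+ + W- = 55 should equal n(n+1)/2 = 55.)
Step 4: Test statistic W = min(W+, W-) = 17.5.
Step 5: Ties in |d|, so use the tie-corrected normal approximation.
        E[W] = n(n+1)/4 = 10*11/4 = 27.5.
        Tie groups: |d|=1 (t=3), |d|=4 (t=2), |d|=5 (t=3); sum(t^3 - t) = 54.
        Var[W] = n(n+1)(2n+1)/24 - sum(t^3-t)/48 = 2310/24 - 54/48 = 95.125.
        z = (W - E[W]) / sqrt(Var[W]) = (17.5 - 27.5) / 9.7532 = -1.0253.
        Two-sided p = 2*Phi(z) = 0.305220.
Step 6: alpha = 0.05. fail to reject H0.

W+ = 37.5, W- = 17.5, W = min = 17.5, p = 0.305220, fail to reject H0.


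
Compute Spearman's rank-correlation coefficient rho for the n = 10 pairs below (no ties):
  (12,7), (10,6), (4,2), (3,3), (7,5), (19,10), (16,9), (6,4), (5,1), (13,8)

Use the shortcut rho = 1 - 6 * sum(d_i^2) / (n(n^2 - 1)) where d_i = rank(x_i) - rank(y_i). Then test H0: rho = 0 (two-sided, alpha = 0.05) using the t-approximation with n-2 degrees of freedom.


Step 1: Rank x and y separately (midranks; no ties here).
rank(x): 12->7, 10->6, 4->2, 3->1, 7->5, 19->10, 16->9, 6->4, 5->3, 13->8
rank(y): 7->7, 6->6, 2->2, 3->3, 5->5, 10->10, 9->9, 4->4, 1->1, 8->8
Step 2: d_i = R_x(i) - R_y(i); compute d_i^2.
  (7-7)^2=0, (6-6)^2=0, (2-2)^2=0, (1-3)^2=4, (5-5)^2=0, (10-10)^2=0, (9-9)^2=0, (4-4)^2=0, (3-1)^2=4, (8-8)^2=0
sum(d^2) = 8.
Step 3: rho = 1 - 6*8 / (10*(10^2 - 1)) = 1 - 48/990 = 0.951515.
Step 4: Under H0, t = rho * sqrt((n-2)/(1-rho^2)) = 8.7493 ~ t(8).
Step 5: Two-sided p-value from the t-distribution with 8 df = 0.000023.
Step 6: alpha = 0.05. reject H0.

rho = 0.9515, p = 0.000023, reject H0 at alpha = 0.05.


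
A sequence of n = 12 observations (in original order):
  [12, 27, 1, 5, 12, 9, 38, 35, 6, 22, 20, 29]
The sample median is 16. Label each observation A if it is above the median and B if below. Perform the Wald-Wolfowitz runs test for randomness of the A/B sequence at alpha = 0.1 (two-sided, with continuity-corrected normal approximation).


Step 1: Compute median = 16; label A = above, B = below.
Labels in order: BABBBBAABAAA  (n_A = 6, n_B = 6)
Step 2: Count runs R = 6.
Step 3: Under H0 (random ordering), E[R] = 2*n_A*n_B/(n_A+n_B) + 1 = 2*6*6/12 + 1 = 7.0000.
        Var[R] = 2*n_A*n_B*(2*n_A*n_B - n_A - n_B) / ((n_A+n_B)^2 * (n_A+n_B-1)) = 4320/1584 = 2.7273.
        SD[R] = 1.6514.
Step 4: Continuity-corrected z = (R + 0.5 - E[R]) / SD[R] = (6 + 0.5 - 7.0000) / 1.6514 = -0.3028.
Step 5: Two-sided p-value via normal approximation = 2*(1 - Phi(|z|)) = 0.762069.
Step 6: alpha = 0.1. fail to reject H0.

R = 6, z = -0.3028, p = 0.762069, fail to reject H0.


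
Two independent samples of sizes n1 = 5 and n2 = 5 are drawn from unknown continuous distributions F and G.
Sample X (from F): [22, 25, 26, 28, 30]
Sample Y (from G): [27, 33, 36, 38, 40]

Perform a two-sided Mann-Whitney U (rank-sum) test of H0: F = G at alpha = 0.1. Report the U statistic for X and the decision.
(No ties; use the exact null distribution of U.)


Step 1: Combine and sort all 10 observations; assign midranks.
sorted (value, group): (22,X), (25,X), (26,X), (27,Y), (28,X), (30,X), (33,Y), (36,Y), (38,Y), (40,Y)
ranks: 22->1, 25->2, 26->3, 27->4, 28->5, 30->6, 33->7, 36->8, 38->9, 40->10
Step 2: Rank sum for X: R1 = 1 + 2 + 3 + 5 + 6 = 17.
Step 3: U_X = R1 - n1(n1+1)/2 = 17 - 5*6/2 = 17 - 15 = 2.
       U_Y = n1*n2 - U_X = 25 - 2 = 23.
Step 4: No ties, so the exact null distribution of U (based on enumerating the C(10,5) = 252 equally likely rank assignments) gives the two-sided p-value.
Step 5: p-value = 0.031746; compare to alpha = 0.1. reject H0.

U_X = 2, p = 0.031746, reject H0 at alpha = 0.1.


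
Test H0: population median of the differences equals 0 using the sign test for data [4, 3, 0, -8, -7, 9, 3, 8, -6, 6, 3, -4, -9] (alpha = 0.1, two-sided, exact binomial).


Step 1: Discard zero differences. Original n = 13; n_eff = number of nonzero differences = 12.
Nonzero differences (with sign): +4, +3, -8, -7, +9, +3, +8, -6, +6, +3, -4, -9
Step 2: Count signs: positive = 7, negative = 5.
Step 3: Under H0: P(positive) = 0.5, so the number of positives S ~ Bin(12, 0.5).
Step 4: Two-sided exact p-value = sum of Bin(12,0.5) probabilities at or below the observed probability = 0.774414.
Step 5: alpha = 0.1. fail to reject H0.

n_eff = 12, pos = 7, neg = 5, p = 0.774414, fail to reject H0.


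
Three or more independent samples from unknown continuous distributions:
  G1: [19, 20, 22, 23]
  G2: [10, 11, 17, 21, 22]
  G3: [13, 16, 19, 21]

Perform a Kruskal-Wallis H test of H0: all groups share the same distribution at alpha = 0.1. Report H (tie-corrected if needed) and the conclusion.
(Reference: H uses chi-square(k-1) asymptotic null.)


Step 1: Combine all N = 13 observations and assign midranks.
sorted (value, group, rank): (10,G2,1), (11,G2,2), (13,G3,3), (16,G3,4), (17,G2,5), (19,G1,6.5), (19,G3,6.5), (20,G1,8), (21,G2,9.5), (21,G3,9.5), (22,G1,11.5), (22,G2,11.5), (23,G1,13)
Step 2: Sum ranks within each group.
R_1 = 39 (n_1 = 4)
R_2 = 29 (n_2 = 5)
R_3 = 23 (n_3 = 4)
Step 3: H = 12/(N(N+1)) * sum(R_i^2/n_i) - 3(N+1)
     = 12/(13*14) * (39^2/4 + 29^2/5 + 23^2/4) - 3*14
     = 0.065934 * 680.7 - 42
     = 2.881319.
Step 4: Ties present; correction factor C = 1 - 18/(13^3 - 13) = 0.991758. Corrected H = 2.881319 / 0.991758 = 2.905263.
Step 5: Under H0, H ~ chi^2(2); p-value = 0.233954.
Step 6: alpha = 0.1. fail to reject H0.

H = 2.9053, df = 2, p = 0.233954, fail to reject H0.
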